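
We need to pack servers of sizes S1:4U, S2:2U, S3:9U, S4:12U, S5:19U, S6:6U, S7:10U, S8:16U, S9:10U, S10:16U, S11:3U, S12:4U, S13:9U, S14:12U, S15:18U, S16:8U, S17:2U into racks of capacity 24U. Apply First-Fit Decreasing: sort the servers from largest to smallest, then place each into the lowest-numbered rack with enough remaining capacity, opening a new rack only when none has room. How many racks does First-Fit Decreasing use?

7

Sorted descending: 19, 18, 16, 16, 12, 12, 10, 10, 9, 9, 8, 6, 4, 4, 3, 2, 2.
Put 19U in rack 1; 5U remain.
Put 18U in rack 2; 6U remain.
Put 16U in rack 3; 8U remain.
Put 16U in rack 4; 8U remain.
Put 12U in rack 5; 12U remain.
Put 12U in rack 5; 0U remain.
Put 10U in rack 6; 14U remain.
Put 10U in rack 6; 4U remain.
Put 9U in rack 7; 15U remain.
Put 9U in rack 7; 6U remain.
Put 8U in rack 3; 0U remain.
Put 6U in rack 2; 0U remain.
Put 4U in rack 1; 1U remain.
Put 4U in rack 4; 4U remain.
Put 3U in rack 4; 1U remain.
Put 2U in rack 6; 2U remain.
Put 2U in rack 6; 0U remain.
Final racks: [19,4] [18,6] [16,8] [16,4,3] [12,12] [10,10,2,2] [9,9].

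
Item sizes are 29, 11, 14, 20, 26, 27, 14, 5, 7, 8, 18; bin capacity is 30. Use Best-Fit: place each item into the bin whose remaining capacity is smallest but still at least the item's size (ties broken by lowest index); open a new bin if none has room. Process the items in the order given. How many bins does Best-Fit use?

7

bin 1: place 29, 1 left
bin 2: place 11, 19 left
bin 2: place 14, 5 left
bin 3: place 20, 10 left
bin 4: place 26, 4 left
bin 5: place 27, 3 left
bin 6: place 14, 16 left
bin 2: place 5, 0 left
bin 3: place 7, 3 left
bin 6: place 8, 8 left
bin 7: place 18, 12 left
Final bins: [29] [11,14,5] [20,7] [26] [27] [14,8] [18].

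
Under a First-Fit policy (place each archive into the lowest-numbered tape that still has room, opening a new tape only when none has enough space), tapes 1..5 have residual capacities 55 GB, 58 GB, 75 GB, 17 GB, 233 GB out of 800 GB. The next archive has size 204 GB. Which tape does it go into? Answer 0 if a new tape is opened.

Tapes with room: tape 5 (233 GB).
The first with room is tape 5.

5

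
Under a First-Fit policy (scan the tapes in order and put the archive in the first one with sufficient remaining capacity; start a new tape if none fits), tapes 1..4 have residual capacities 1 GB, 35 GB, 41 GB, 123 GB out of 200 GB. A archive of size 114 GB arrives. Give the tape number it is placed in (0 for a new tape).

4

Tapes with room: tape 4 (123 GB).
The first with room is tape 4.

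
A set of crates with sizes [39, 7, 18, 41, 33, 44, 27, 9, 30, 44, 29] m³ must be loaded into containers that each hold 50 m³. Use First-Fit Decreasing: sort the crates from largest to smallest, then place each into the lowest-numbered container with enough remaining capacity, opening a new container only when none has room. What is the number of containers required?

8

Sorted descending: 44, 44, 41, 39, 33, 30, 29, 27, 18, 9, 7.
44 m³ → container 1 (remaining 6 m³)
44 m³ → container 2 (remaining 6 m³)
41 m³ → container 3 (remaining 9 m³)
39 m³ → container 4 (remaining 11 m³)
33 m³ → container 5 (remaining 17 m³)
30 m³ → container 6 (remaining 20 m³)
29 m³ → container 7 (remaining 21 m³)
27 m³ → container 8 (remaining 23 m³)
18 m³ → container 6 (remaining 2 m³)
9 m³ → container 3 (remaining 0 m³)
7 m³ → container 4 (remaining 4 m³)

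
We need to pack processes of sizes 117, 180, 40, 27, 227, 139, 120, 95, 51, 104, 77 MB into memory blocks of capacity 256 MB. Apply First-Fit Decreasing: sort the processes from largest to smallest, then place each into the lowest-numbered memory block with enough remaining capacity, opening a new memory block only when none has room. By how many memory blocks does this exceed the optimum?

First-Fit Decreasing: [227,27] [180,51] [139,117] [120,104] [95,77,40] → 5 memory blocks.
Total size 1177 MB; any packing needs at least ⌈1177/256⌉ = 5 memory blocks.
So 5 is already optimal.

0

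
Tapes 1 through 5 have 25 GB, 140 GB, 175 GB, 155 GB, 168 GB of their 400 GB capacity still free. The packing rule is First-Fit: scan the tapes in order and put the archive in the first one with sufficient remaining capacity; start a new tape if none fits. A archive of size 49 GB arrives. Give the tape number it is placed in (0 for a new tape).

2

Tapes with room: tape 2 (140 GB), tape 3 (175 GB), tape 4 (155 GB), tape 5 (168 GB).
The first with room is tape 2.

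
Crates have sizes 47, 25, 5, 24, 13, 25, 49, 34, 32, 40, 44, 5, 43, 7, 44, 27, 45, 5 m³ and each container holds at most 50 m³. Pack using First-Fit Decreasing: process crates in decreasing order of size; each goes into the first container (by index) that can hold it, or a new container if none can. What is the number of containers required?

12

Sorted descending: 49, 47, 45, 44, 44, 43, 40, 34, 32, 27, 25, 25, 24, 13, 7, 5, 5, 5.
container 1: place 49 m³, 1 m³ left
container 2: place 47 m³, 3 m³ left
container 3: place 45 m³, 5 m³ left
container 4: place 44 m³, 6 m³ left
container 5: place 44 m³, 6 m³ left
container 6: place 43 m³, 7 m³ left
container 7: place 40 m³, 10 m³ left
container 8: place 34 m³, 16 m³ left
container 9: place 32 m³, 18 m³ left
container 10: place 27 m³, 23 m³ left
container 11: place 25 m³, 25 m³ left
container 11: place 25 m³, 0 m³ left
container 12: place 24 m³, 26 m³ left
container 8: place 13 m³, 3 m³ left
container 6: place 7 m³, 0 m³ left
container 3: place 5 m³, 0 m³ left
container 4: place 5 m³, 1 m³ left
container 5: place 5 m³, 1 m³ left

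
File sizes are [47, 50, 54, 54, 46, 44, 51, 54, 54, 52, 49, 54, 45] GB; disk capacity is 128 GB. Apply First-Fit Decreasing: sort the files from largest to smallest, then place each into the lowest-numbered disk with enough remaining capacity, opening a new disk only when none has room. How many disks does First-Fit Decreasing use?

Sorted descending: 54, 54, 54, 54, 54, 52, 51, 50, 49, 47, 46, 45, 44.
54 GB → disk 1 (remaining 74 GB)
54 GB → disk 1 (remaining 20 GB)
54 GB → disk 2 (remaining 74 GB)
54 GB → disk 2 (remaining 20 GB)
54 GB → disk 3 (remaining 74 GB)
52 GB → disk 3 (remaining 22 GB)
51 GB → disk 4 (remaining 77 GB)
50 GB → disk 4 (remaining 27 GB)
49 GB → disk 5 (remaining 79 GB)
47 GB → disk 5 (remaining 32 GB)
46 GB → disk 6 (remaining 82 GB)
45 GB → disk 6 (remaining 37 GB)
44 GB → disk 7 (remaining 84 GB)

7 disks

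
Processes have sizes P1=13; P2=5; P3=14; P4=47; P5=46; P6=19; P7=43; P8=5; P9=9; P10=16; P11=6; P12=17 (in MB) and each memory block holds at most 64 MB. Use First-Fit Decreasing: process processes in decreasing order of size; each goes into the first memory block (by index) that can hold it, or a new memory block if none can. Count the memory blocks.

Sorted descending: 47, 46, 43, 19, 17, 16, 14, 13, 9, 6, 5, 5.
Put 47 MB in memory block 1; 17 MB remain.
Put 46 MB in memory block 2; 18 MB remain.
Put 43 MB in memory block 3; 21 MB remain.
Put 19 MB in memory block 3; 2 MB remain.
Put 17 MB in memory block 1; 0 MB remain.
Put 16 MB in memory block 2; 2 MB remain.
Put 14 MB in memory block 4; 50 MB remain.
Put 13 MB in memory block 4; 37 MB remain.
Put 9 MB in memory block 4; 28 MB remain.
Put 6 MB in memory block 4; 22 MB remain.
Put 5 MB in memory block 4; 17 MB remain.
Put 5 MB in memory block 4; 12 MB remain.

4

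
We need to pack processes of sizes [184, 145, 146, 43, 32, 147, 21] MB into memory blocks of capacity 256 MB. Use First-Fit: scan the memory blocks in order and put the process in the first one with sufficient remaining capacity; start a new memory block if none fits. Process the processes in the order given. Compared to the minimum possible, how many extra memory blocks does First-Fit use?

First-Fit: [184,43,21] [145,32] [146] [147] → 4 memory blocks.
4 processes exceed 128 MB (half the capacity), and no two of those can share a memory block, so at least 4 memory blocks are needed.
So 4 is already optimal.

0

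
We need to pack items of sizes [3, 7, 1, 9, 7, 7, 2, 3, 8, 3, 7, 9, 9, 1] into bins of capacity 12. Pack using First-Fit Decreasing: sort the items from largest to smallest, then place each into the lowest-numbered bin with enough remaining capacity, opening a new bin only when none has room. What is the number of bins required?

8 bins

Sorted descending: 9, 9, 9, 8, 7, 7, 7, 7, 3, 3, 3, 2, 1, 1.
9 → bin 1 (remaining 3)
9 → bin 2 (remaining 3)
9 → bin 3 (remaining 3)
8 → bin 4 (remaining 4)
7 → bin 5 (remaining 5)
7 → bin 6 (remaining 5)
7 → bin 7 (remaining 5)
7 → bin 8 (remaining 5)
3 → bin 1 (remaining 0)
3 → bin 2 (remaining 0)
3 → bin 3 (remaining 0)
2 → bin 4 (remaining 2)
1 → bin 4 (remaining 1)
1 → bin 4 (remaining 0)
Final bins: [9,3] [9,3] [9,3] [8,2,1,1] [7] [7] [7] [7].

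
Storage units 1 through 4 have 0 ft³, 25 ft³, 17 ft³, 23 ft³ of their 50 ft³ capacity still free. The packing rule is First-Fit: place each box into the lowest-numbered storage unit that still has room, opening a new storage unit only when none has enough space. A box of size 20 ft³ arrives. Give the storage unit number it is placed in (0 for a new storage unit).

2

Storage units with room: storage unit 2 (25 ft³), storage unit 4 (23 ft³).
The first with room is storage unit 2.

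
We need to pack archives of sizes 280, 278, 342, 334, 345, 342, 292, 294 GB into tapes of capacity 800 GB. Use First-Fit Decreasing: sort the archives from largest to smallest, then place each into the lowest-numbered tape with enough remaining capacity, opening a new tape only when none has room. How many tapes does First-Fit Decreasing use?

Sorted descending: 345, 342, 342, 334, 294, 292, 280, 278.
tape 1: place 345 GB, 455 GB left
tape 1: place 342 GB, 113 GB left
tape 2: place 342 GB, 458 GB left
tape 2: place 334 GB, 124 GB left
tape 3: place 294 GB, 506 GB left
tape 3: place 292 GB, 214 GB left
tape 4: place 280 GB, 520 GB left
tape 4: place 278 GB, 242 GB left
Final tapes: [345,342] [342,334] [294,292] [280,278].

4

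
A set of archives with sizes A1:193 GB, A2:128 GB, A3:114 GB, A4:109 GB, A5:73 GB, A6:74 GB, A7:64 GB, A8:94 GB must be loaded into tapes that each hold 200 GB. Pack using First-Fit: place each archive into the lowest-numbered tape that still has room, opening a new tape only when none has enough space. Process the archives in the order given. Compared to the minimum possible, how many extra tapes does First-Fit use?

First-Fit: [193] [128,64] [114,73] [109,74] [94] → 5 tapes.
Total size 849 GB; any packing needs at least ⌈849/200⌉ = 5 tapes.
So 5 is already optimal.

0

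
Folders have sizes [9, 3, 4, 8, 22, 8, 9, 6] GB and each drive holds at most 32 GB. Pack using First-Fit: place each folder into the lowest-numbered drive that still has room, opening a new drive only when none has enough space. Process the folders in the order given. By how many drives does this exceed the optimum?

First-Fit: [9,3,4,8,8] [22,9] [6] → 3 drives.
Total size 69 GB; any packing needs at least ⌈69/32⌉ = 3 drives.
So 3 is already optimal.

0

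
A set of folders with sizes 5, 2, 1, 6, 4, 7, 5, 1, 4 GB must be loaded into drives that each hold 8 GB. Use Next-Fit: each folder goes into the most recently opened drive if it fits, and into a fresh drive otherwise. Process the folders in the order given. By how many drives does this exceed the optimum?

Next-Fit: [5,2,1] [6] [4] [7] [5,1] [4] → 6 drives.
Total size 35 GB; any packing needs at least ⌈35/8⌉ = 5 drives.
An optimal packing achieves that bound: [7,1] [6,2] [5,1] [5] [4,4] → 5 drives.
Excess: 6 − 5 = 1.

1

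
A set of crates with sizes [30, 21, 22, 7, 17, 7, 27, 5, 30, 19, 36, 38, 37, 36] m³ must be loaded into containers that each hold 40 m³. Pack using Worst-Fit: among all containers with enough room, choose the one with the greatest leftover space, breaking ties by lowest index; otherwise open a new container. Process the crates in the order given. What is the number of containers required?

Put 30 m³ in container 1; 10 m³ remain.
Put 21 m³ in container 2; 19 m³ remain.
Put 22 m³ in container 3; 18 m³ remain.
Put 7 m³ in container 2; 12 m³ remain.
Put 17 m³ in container 3; 1 m³ remain.
Put 7 m³ in container 2; 5 m³ remain.
Put 27 m³ in container 4; 13 m³ remain.
Put 5 m³ in container 4; 8 m³ remain.
Put 30 m³ in container 5; 10 m³ remain.
Put 19 m³ in container 6; 21 m³ remain.
Put 36 m³ in container 7; 4 m³ remain.
Put 38 m³ in container 8; 2 m³ remain.
Put 37 m³ in container 9; 3 m³ remain.
Put 36 m³ in container 10; 4 m³ remain.
Final containers: [30] [21,7,7] [22,17] [27,5] [30] [19] [36] [38] [37] [36].

10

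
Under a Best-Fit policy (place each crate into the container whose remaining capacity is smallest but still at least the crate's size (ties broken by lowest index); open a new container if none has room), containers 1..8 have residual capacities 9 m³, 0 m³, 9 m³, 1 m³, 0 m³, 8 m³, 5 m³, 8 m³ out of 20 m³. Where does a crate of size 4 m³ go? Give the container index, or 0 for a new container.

Containers with room: container 1 (9 m³), container 3 (9 m³), container 6 (8 m³), container 7 (5 m³), container 8 (8 m³).
Tightest fit is container 7 with 5 m³ free.

7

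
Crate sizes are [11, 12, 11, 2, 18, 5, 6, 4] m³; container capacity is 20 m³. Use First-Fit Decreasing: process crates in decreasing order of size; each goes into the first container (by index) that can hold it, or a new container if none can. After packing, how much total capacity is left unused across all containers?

11

Sorted descending: 18, 12, 11, 11, 6, 5, 4, 2.
Put 18 m³ in container 1; 2 m³ remain.
Put 12 m³ in container 2; 8 m³ remain.
Put 11 m³ in container 3; 9 m³ remain.
Put 11 m³ in container 4; 9 m³ remain.
Put 6 m³ in container 2; 2 m³ remain.
Put 5 m³ in container 3; 4 m³ remain.
Put 4 m³ in container 3; 0 m³ remain.
Put 2 m³ in container 1; 0 m³ remain.
4 containers × 20 m³ = 80 m³; used 69 m³; unused 11 m³.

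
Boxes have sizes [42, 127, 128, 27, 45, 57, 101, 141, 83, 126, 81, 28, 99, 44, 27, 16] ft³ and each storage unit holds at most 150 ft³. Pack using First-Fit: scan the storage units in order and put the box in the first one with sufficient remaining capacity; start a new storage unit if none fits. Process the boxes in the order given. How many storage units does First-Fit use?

Put 42 ft³ in storage unit 1; 108 ft³ remain.
Put 127 ft³ in storage unit 2; 23 ft³ remain.
Put 128 ft³ in storage unit 3; 22 ft³ remain.
Put 27 ft³ in storage unit 1; 81 ft³ remain.
Put 45 ft³ in storage unit 1; 36 ft³ remain.
Put 57 ft³ in storage unit 4; 93 ft³ remain.
Put 101 ft³ in storage unit 5; 49 ft³ remain.
Put 141 ft³ in storage unit 6; 9 ft³ remain.
Put 83 ft³ in storage unit 4; 10 ft³ remain.
Put 126 ft³ in storage unit 7; 24 ft³ remain.
Put 81 ft³ in storage unit 8; 69 ft³ remain.
Put 28 ft³ in storage unit 1; 8 ft³ remain.
Put 99 ft³ in storage unit 9; 51 ft³ remain.
Put 44 ft³ in storage unit 5; 5 ft³ remain.
Put 27 ft³ in storage unit 8; 42 ft³ remain.
Put 16 ft³ in storage unit 2; 7 ft³ remain.
Final storage units: [42,27,45,28] [127,16] [128] [57,83] [101,44] [141] [126] [81,27] [99].

9 storage units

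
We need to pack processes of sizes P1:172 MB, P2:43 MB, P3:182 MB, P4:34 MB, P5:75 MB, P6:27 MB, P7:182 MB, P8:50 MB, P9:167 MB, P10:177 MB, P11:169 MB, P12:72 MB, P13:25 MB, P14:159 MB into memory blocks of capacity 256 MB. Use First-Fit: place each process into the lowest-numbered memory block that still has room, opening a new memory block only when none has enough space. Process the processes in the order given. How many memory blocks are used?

8 memory blocks

P1 (172 MB) → memory block 1 (remaining 84 MB)
P2 (43 MB) → memory block 1 (remaining 41 MB)
P3 (182 MB) → memory block 2 (remaining 74 MB)
P4 (34 MB) → memory block 1 (remaining 7 MB)
P5 (75 MB) → memory block 3 (remaining 181 MB)
P6 (27 MB) → memory block 2 (remaining 47 MB)
P7 (182 MB) → memory block 4 (remaining 74 MB)
P8 (50 MB) → memory block 3 (remaining 131 MB)
P9 (167 MB) → memory block 5 (remaining 89 MB)
P10 (177 MB) → memory block 6 (remaining 79 MB)
P11 (169 MB) → memory block 7 (remaining 87 MB)
P12 (72 MB) → memory block 3 (remaining 59 MB)
P13 (25 MB) → memory block 2 (remaining 22 MB)
P14 (159 MB) → memory block 8 (remaining 97 MB)
Final memory blocks: [172,43,34] [182,27,25] [75,50,72] [182] [167] [177] [169] [159].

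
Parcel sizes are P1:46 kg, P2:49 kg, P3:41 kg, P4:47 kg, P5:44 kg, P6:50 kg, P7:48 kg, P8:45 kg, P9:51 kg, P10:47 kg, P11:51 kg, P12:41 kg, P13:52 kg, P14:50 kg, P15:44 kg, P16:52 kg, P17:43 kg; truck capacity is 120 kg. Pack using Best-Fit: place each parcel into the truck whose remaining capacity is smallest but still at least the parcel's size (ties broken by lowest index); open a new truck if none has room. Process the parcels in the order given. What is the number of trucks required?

Put P1 (46 kg) in truck 1; 74 kg remain.
Put P2 (49 kg) in truck 1; 25 kg remain.
Put P3 (41 kg) in truck 2; 79 kg remain.
Put P4 (47 kg) in truck 2; 32 kg remain.
Put P5 (44 kg) in truck 3; 76 kg remain.
Put P6 (50 kg) in truck 3; 26 kg remain.
Put P7 (48 kg) in truck 4; 72 kg remain.
Put P8 (45 kg) in truck 4; 27 kg remain.
Put P9 (51 kg) in truck 5; 69 kg remain.
Put P10 (47 kg) in truck 5; 22 kg remain.
Put P11 (51 kg) in truck 6; 69 kg remain.
Put P12 (41 kg) in truck 6; 28 kg remain.
Put P13 (52 kg) in truck 7; 68 kg remain.
Put P14 (50 kg) in truck 7; 18 kg remain.
Put P15 (44 kg) in truck 8; 76 kg remain.
Put P16 (52 kg) in truck 8; 24 kg remain.
Put P17 (43 kg) in truck 9; 77 kg remain.

9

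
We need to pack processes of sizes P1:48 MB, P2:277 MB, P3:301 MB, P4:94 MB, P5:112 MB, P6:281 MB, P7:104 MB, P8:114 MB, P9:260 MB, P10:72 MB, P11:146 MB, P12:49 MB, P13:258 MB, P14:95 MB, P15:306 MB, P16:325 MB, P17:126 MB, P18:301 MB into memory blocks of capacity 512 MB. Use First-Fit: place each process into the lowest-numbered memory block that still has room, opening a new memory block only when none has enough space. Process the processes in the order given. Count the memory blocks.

memory block 1: place P1 (48 MB), 464 MB left
memory block 1: place P2 (277 MB), 187 MB left
memory block 2: place P3 (301 MB), 211 MB left
memory block 1: place P4 (94 MB), 93 MB left
memory block 2: place P5 (112 MB), 99 MB left
memory block 3: place P6 (281 MB), 231 MB left
memory block 3: place P7 (104 MB), 127 MB left
memory block 3: place P8 (114 MB), 13 MB left
memory block 4: place P9 (260 MB), 252 MB left
memory block 1: place P10 (72 MB), 21 MB left
memory block 4: place P11 (146 MB), 106 MB left
memory block 2: place P12 (49 MB), 50 MB left
memory block 5: place P13 (258 MB), 254 MB left
memory block 4: place P14 (95 MB), 11 MB left
memory block 6: place P15 (306 MB), 206 MB left
memory block 7: place P16 (325 MB), 187 MB left
memory block 5: place P17 (126 MB), 128 MB left
memory block 8: place P18 (301 MB), 211 MB left
Final memory blocks: [48,277,94,72] [301,112,49] [281,104,114] [260,146,95] [258,126] [306] [325] [301].

8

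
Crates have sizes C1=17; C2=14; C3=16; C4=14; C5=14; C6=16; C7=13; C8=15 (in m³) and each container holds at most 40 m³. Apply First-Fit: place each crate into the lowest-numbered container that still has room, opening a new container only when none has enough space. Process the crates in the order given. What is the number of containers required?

4

container 1: place C1 (17 m³), 23 m³ left
container 1: place C2 (14 m³), 9 m³ left
container 2: place C3 (16 m³), 24 m³ left
container 2: place C4 (14 m³), 10 m³ left
container 3: place C5 (14 m³), 26 m³ left
container 3: place C6 (16 m³), 10 m³ left
container 4: place C7 (13 m³), 27 m³ left
container 4: place C8 (15 m³), 12 m³ left
Final containers: [17,14] [16,14] [14,16] [13,15].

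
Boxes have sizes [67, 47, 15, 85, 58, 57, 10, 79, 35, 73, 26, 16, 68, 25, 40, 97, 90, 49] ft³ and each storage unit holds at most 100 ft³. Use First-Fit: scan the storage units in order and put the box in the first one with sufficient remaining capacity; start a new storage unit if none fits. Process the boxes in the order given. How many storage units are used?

storage unit 1: place 67 ft³, 33 ft³ left
storage unit 2: place 47 ft³, 53 ft³ left
storage unit 1: place 15 ft³, 18 ft³ left
storage unit 3: place 85 ft³, 15 ft³ left
storage unit 4: place 58 ft³, 42 ft³ left
storage unit 5: place 57 ft³, 43 ft³ left
storage unit 1: place 10 ft³, 8 ft³ left
storage unit 6: place 79 ft³, 21 ft³ left
storage unit 2: place 35 ft³, 18 ft³ left
storage unit 7: place 73 ft³, 27 ft³ left
storage unit 4: place 26 ft³, 16 ft³ left
storage unit 2: place 16 ft³, 2 ft³ left
storage unit 8: place 68 ft³, 32 ft³ left
storage unit 5: place 25 ft³, 18 ft³ left
storage unit 9: place 40 ft³, 60 ft³ left
storage unit 10: place 97 ft³, 3 ft³ left
storage unit 11: place 90 ft³, 10 ft³ left
storage unit 9: place 49 ft³, 11 ft³ left
Final storage units: [67,15,10] [47,35,16] [85] [58,26] [57,25] [79] [73] [68] [40,49] [97] [90].

11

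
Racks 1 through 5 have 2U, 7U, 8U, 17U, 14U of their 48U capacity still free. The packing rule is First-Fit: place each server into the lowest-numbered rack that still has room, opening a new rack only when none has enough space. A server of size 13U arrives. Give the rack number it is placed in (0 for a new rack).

Racks with room: rack 4 (17U), rack 5 (14U).
The first with room is rack 4.

4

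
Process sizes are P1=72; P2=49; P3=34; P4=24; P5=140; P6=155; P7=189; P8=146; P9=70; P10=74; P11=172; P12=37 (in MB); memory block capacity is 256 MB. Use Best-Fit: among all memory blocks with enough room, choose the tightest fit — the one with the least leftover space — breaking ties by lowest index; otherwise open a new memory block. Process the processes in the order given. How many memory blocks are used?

P1 (72 MB) → memory block 1 (remaining 184 MB)
P2 (49 MB) → memory block 1 (remaining 135 MB)
P3 (34 MB) → memory block 1 (remaining 101 MB)
P4 (24 MB) → memory block 1 (remaining 77 MB)
P5 (140 MB) → memory block 2 (remaining 116 MB)
P6 (155 MB) → memory block 3 (remaining 101 MB)
P7 (189 MB) → memory block 4 (remaining 67 MB)
P8 (146 MB) → memory block 5 (remaining 110 MB)
P9 (70 MB) → memory block 1 (remaining 7 MB)
P10 (74 MB) → memory block 3 (remaining 27 MB)
P11 (172 MB) → memory block 6 (remaining 84 MB)
P12 (37 MB) → memory block 4 (remaining 30 MB)

6 memory blocks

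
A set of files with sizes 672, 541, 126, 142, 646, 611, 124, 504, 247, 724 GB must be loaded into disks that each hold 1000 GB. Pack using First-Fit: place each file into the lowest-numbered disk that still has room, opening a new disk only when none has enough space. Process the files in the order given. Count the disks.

Put 672 GB in disk 1; 328 GB remain.
Put 541 GB in disk 2; 459 GB remain.
Put 126 GB in disk 1; 202 GB remain.
Put 142 GB in disk 1; 60 GB remain.
Put 646 GB in disk 3; 354 GB remain.
Put 611 GB in disk 4; 389 GB remain.
Put 124 GB in disk 2; 335 GB remain.
Put 504 GB in disk 5; 496 GB remain.
Put 247 GB in disk 2; 88 GB remain.
Put 724 GB in disk 6; 276 GB remain.

6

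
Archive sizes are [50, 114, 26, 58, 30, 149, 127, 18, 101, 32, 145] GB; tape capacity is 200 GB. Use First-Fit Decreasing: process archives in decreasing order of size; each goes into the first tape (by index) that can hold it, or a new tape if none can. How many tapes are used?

Sorted descending: 149, 145, 127, 114, 101, 58, 50, 32, 30, 26, 18.
tape 1: place 149 GB, 51 GB left
tape 2: place 145 GB, 55 GB left
tape 3: place 127 GB, 73 GB left
tape 4: place 114 GB, 86 GB left
tape 5: place 101 GB, 99 GB left
tape 3: place 58 GB, 15 GB left
tape 1: place 50 GB, 1 GB left
tape 2: place 32 GB, 23 GB left
tape 4: place 30 GB, 56 GB left
tape 4: place 26 GB, 30 GB left
tape 2: place 18 GB, 5 GB left
Final tapes: [149,50] [145,32,18] [127,58] [114,30,26] [101].

5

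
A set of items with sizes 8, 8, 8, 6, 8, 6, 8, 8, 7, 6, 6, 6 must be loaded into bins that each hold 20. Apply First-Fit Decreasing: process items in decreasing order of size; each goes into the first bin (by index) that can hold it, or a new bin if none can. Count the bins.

5

Sorted descending: 8, 8, 8, 8, 8, 8, 7, 6, 6, 6, 6, 6.
Put 8 in bin 1; 12 remain.
Put 8 in bin 1; 4 remain.
Put 8 in bin 2; 12 remain.
Put 8 in bin 2; 4 remain.
Put 8 in bin 3; 12 remain.
Put 8 in bin 3; 4 remain.
Put 7 in bin 4; 13 remain.
Put 6 in bin 4; 7 remain.
Put 6 in bin 4; 1 remain.
Put 6 in bin 5; 14 remain.
Put 6 in bin 5; 8 remain.
Put 6 in bin 5; 2 remain.
Final bins: [8,8] [8,8] [8,8] [7,6,6] [6,6,6].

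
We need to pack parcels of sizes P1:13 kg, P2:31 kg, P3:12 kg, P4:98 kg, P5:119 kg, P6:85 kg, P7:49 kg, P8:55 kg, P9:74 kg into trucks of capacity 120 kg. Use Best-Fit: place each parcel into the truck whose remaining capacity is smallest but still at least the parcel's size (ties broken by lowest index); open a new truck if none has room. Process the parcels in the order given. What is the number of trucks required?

6 trucks

Put P1 (13 kg) in truck 1; 107 kg remain.
Put P2 (31 kg) in truck 1; 76 kg remain.
Put P3 (12 kg) in truck 1; 64 kg remain.
Put P4 (98 kg) in truck 2; 22 kg remain.
Put P5 (119 kg) in truck 3; 1 kg remain.
Put P6 (85 kg) in truck 4; 35 kg remain.
Put P7 (49 kg) in truck 1; 15 kg remain.
Put P8 (55 kg) in truck 5; 65 kg remain.
Put P9 (74 kg) in truck 6; 46 kg remain.
Final trucks: [13,31,12,49] [98] [119] [85] [55] [74].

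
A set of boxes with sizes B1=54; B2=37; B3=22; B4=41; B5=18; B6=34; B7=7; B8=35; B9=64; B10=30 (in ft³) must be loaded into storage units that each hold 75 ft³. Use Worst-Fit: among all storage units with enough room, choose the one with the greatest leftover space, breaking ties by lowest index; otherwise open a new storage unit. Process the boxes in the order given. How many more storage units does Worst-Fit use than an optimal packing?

Worst-Fit: [54] [37,22] [41,18] [34,7] [35,30] [64] → 6 storage units.
Total size 342 ft³; any packing needs at least ⌈342/75⌉ = 5 storage units.
An optimal packing achieves that bound: [64,7] [54,18] [41,34] [37,35] [30,22] → 5 storage units.
Excess: 6 − 5 = 1.

1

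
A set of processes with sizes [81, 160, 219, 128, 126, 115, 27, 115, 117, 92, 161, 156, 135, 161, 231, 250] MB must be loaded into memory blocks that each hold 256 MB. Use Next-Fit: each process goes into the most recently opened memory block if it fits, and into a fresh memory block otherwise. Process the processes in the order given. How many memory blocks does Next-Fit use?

memory block 1: place 81 MB, 175 MB left
memory block 1: place 160 MB, 15 MB left
memory block 2: place 219 MB, 37 MB left
memory block 3: place 128 MB, 128 MB left
memory block 3: place 126 MB, 2 MB left
memory block 4: place 115 MB, 141 MB left
memory block 4: place 27 MB, 114 MB left
memory block 5: place 115 MB, 141 MB left
memory block 5: place 117 MB, 24 MB left
memory block 6: place 92 MB, 164 MB left
memory block 6: place 161 MB, 3 MB left
memory block 7: place 156 MB, 100 MB left
memory block 8: place 135 MB, 121 MB left
memory block 9: place 161 MB, 95 MB left
memory block 10: place 231 MB, 25 MB left
memory block 11: place 250 MB, 6 MB left
Final memory blocks: [81,160] [219] [128,126] [115,27] [115,117] [92,161] [156] [135] [161] [231] [250].

11 memory blocks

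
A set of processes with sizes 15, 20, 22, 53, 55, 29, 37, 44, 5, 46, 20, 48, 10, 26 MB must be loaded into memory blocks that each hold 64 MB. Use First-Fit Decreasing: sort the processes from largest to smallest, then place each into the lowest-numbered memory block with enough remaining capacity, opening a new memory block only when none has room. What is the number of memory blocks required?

Sorted descending: 55, 53, 48, 46, 44, 37, 29, 26, 22, 20, 20, 15, 10, 5.
55 MB → memory block 1 (remaining 9 MB)
53 MB → memory block 2 (remaining 11 MB)
48 MB → memory block 3 (remaining 16 MB)
46 MB → memory block 4 (remaining 18 MB)
44 MB → memory block 5 (remaining 20 MB)
37 MB → memory block 6 (remaining 27 MB)
29 MB → memory block 7 (remaining 35 MB)
26 MB → memory block 6 (remaining 1 MB)
22 MB → memory block 7 (remaining 13 MB)
20 MB → memory block 5 (remaining 0 MB)
20 MB → memory block 8 (remaining 44 MB)
15 MB → memory block 3 (remaining 1 MB)
10 MB → memory block 2 (remaining 1 MB)
5 MB → memory block 1 (remaining 4 MB)

8 memory blocks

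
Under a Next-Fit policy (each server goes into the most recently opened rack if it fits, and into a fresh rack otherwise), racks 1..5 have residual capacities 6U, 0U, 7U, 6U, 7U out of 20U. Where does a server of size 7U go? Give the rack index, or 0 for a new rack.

Next-Fit only looks at rack 5, which has 7U free.
7U fits there.

5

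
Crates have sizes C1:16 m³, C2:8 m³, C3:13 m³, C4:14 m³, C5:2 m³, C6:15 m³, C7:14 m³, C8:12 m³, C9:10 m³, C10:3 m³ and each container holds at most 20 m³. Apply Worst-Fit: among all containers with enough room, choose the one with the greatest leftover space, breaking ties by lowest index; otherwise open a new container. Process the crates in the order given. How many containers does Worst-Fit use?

container 1: place C1 (16 m³), 4 m³ left
container 2: place C2 (8 m³), 12 m³ left
container 3: place C3 (13 m³), 7 m³ left
container 4: place C4 (14 m³), 6 m³ left
container 2: place C5 (2 m³), 10 m³ left
container 5: place C6 (15 m³), 5 m³ left
container 6: place C7 (14 m³), 6 m³ left
container 7: place C8 (12 m³), 8 m³ left
container 2: place C9 (10 m³), 0 m³ left
container 7: place C10 (3 m³), 5 m³ left

7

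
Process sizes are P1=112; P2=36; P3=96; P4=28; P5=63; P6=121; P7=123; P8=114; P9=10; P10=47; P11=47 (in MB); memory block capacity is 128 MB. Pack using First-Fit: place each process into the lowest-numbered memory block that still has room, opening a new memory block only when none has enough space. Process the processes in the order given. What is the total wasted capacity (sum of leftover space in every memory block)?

Put P1 (112 MB) in memory block 1; 16 MB remain.
Put P2 (36 MB) in memory block 2; 92 MB remain.
Put P3 (96 MB) in memory block 3; 32 MB remain.
Put P4 (28 MB) in memory block 2; 64 MB remain.
Put P5 (63 MB) in memory block 2; 1 MB remain.
Put P6 (121 MB) in memory block 4; 7 MB remain.
Put P7 (123 MB) in memory block 5; 5 MB remain.
Put P8 (114 MB) in memory block 6; 14 MB remain.
Put P9 (10 MB) in memory block 1; 6 MB remain.
Put P10 (47 MB) in memory block 7; 81 MB remain.
Put P11 (47 MB) in memory block 7; 34 MB remain.
7 memory blocks × 128 MB = 896 MB; used 797 MB; unused 99 MB.

99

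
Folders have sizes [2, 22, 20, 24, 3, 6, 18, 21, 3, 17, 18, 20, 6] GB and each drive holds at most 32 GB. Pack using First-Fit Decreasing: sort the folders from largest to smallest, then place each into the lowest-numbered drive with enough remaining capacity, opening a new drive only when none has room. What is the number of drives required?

8

Sorted descending: 24, 22, 21, 20, 20, 18, 18, 17, 6, 6, 3, 3, 2.
24 GB → drive 1 (remaining 8 GB)
22 GB → drive 2 (remaining 10 GB)
21 GB → drive 3 (remaining 11 GB)
20 GB → drive 4 (remaining 12 GB)
20 GB → drive 5 (remaining 12 GB)
18 GB → drive 6 (remaining 14 GB)
18 GB → drive 7 (remaining 14 GB)
17 GB → drive 8 (remaining 15 GB)
6 GB → drive 1 (remaining 2 GB)
6 GB → drive 2 (remaining 4 GB)
3 GB → drive 2 (remaining 1 GB)
3 GB → drive 3 (remaining 8 GB)
2 GB → drive 1 (remaining 0 GB)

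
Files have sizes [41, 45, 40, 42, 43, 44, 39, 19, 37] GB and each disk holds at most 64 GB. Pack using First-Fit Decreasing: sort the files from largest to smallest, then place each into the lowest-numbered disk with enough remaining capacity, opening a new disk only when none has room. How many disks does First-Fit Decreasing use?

8 disks

Sorted descending: 45, 44, 43, 42, 41, 40, 39, 37, 19.
45 GB → disk 1 (remaining 19 GB)
44 GB → disk 2 (remaining 20 GB)
43 GB → disk 3 (remaining 21 GB)
42 GB → disk 4 (remaining 22 GB)
41 GB → disk 5 (remaining 23 GB)
40 GB → disk 6 (remaining 24 GB)
39 GB → disk 7 (remaining 25 GB)
37 GB → disk 8 (remaining 27 GB)
19 GB → disk 1 (remaining 0 GB)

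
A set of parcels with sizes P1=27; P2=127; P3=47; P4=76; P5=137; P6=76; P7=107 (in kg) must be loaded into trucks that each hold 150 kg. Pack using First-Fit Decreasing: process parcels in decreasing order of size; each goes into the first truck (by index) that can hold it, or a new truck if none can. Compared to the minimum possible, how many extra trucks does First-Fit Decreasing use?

0

First-Fit Decreasing: [137] [127] [107,27] [76,47] [76] → 5 trucks.
5 parcels exceed 75 kg (half the capacity), and no two of those can share a truck, so at least 5 trucks are needed.
So 5 is already optimal.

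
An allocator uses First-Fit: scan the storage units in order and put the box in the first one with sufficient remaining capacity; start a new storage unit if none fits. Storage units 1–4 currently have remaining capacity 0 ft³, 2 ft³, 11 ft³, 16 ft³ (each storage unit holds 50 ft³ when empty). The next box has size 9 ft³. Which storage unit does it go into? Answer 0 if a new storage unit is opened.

3

Storage units with room: storage unit 3 (11 ft³), storage unit 4 (16 ft³).
The first with room is storage unit 3.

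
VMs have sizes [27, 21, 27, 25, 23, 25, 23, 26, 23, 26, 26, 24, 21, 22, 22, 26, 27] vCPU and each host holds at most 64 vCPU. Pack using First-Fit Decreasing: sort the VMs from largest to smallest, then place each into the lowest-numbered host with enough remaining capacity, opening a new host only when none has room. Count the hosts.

8

Sorted descending: 27, 27, 27, 26, 26, 26, 26, 25, 25, 24, 23, 23, 23, 22, 22, 21, 21.
Put 27 vCPU in host 1; 37 vCPU remain.
Put 27 vCPU in host 1; 10 vCPU remain.
Put 27 vCPU in host 2; 37 vCPU remain.
Put 26 vCPU in host 2; 11 vCPU remain.
Put 26 vCPU in host 3; 38 vCPU remain.
Put 26 vCPU in host 3; 12 vCPU remain.
Put 26 vCPU in host 4; 38 vCPU remain.
Put 25 vCPU in host 4; 13 vCPU remain.
Put 25 vCPU in host 5; 39 vCPU remain.
Put 24 vCPU in host 5; 15 vCPU remain.
Put 23 vCPU in host 6; 41 vCPU remain.
Put 23 vCPU in host 6; 18 vCPU remain.
Put 23 vCPU in host 7; 41 vCPU remain.
Put 22 vCPU in host 7; 19 vCPU remain.
Put 22 vCPU in host 8; 42 vCPU remain.
Put 21 vCPU in host 8; 21 vCPU remain.
Put 21 vCPU in host 8; 0 vCPU remain.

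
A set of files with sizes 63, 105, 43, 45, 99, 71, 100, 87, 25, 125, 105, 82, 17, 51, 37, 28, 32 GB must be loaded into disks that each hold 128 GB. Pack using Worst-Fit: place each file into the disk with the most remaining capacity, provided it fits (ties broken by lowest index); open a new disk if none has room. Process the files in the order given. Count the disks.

63 GB → disk 1 (remaining 65 GB)
105 GB → disk 2 (remaining 23 GB)
43 GB → disk 1 (remaining 22 GB)
45 GB → disk 3 (remaining 83 GB)
99 GB → disk 4 (remaining 29 GB)
71 GB → disk 3 (remaining 12 GB)
100 GB → disk 5 (remaining 28 GB)
87 GB → disk 6 (remaining 41 GB)
25 GB → disk 6 (remaining 16 GB)
125 GB → disk 7 (remaining 3 GB)
105 GB → disk 8 (remaining 23 GB)
82 GB → disk 9 (remaining 46 GB)
17 GB → disk 9 (remaining 29 GB)
51 GB → disk 10 (remaining 77 GB)
37 GB → disk 10 (remaining 40 GB)
28 GB → disk 10 (remaining 12 GB)
32 GB → disk 11 (remaining 96 GB)
Final disks: [63,43] [105] [45,71] [99] [100] [87,25] [125] [105] [82,17] [51,37,28] [32].

11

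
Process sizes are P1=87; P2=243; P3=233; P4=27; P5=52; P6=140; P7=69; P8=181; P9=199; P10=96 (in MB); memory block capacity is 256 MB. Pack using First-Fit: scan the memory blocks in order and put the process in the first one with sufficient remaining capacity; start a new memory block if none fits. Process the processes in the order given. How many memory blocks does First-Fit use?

Put P1 (87 MB) in memory block 1; 169 MB remain.
Put P2 (243 MB) in memory block 2; 13 MB remain.
Put P3 (233 MB) in memory block 3; 23 MB remain.
Put P4 (27 MB) in memory block 1; 142 MB remain.
Put P5 (52 MB) in memory block 1; 90 MB remain.
Put P6 (140 MB) in memory block 4; 116 MB remain.
Put P7 (69 MB) in memory block 1; 21 MB remain.
Put P8 (181 MB) in memory block 5; 75 MB remain.
Put P9 (199 MB) in memory block 6; 57 MB remain.
Put P10 (96 MB) in memory block 4; 20 MB remain.

6 memory blocks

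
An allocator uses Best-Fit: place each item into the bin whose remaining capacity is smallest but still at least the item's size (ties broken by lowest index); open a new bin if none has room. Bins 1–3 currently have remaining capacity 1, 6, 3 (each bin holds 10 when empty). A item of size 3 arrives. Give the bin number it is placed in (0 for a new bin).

Bins with room: bin 2 (6), bin 3 (3).
Tightest fit is bin 3 with 3 free.

3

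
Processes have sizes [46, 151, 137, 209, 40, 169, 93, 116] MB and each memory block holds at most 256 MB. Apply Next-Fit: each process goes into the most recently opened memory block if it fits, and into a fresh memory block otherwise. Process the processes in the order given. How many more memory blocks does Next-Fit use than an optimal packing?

Next-Fit: [46,151] [137] [209,40] [169] [93,116] → 5 memory blocks.
Total size 961 MB; any packing needs at least ⌈961/256⌉ = 4 memory blocks.
An optimal packing achieves that bound: [209,46] [169,40] [151,93] [137,116] → 4 memory blocks.
Excess: 5 − 4 = 1.

1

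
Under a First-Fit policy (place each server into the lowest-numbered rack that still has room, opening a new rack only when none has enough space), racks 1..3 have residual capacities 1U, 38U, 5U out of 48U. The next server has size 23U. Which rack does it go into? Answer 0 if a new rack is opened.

Racks with room: rack 2 (38U).
The first with room is rack 2.

2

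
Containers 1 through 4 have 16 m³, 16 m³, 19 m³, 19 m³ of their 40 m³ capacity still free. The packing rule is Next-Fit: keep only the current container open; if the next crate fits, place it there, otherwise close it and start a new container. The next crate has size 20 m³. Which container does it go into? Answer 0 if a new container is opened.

0

Next-Fit only looks at container 4, which has 19 m³ free.
20 m³ does not fit, so a new container is opened.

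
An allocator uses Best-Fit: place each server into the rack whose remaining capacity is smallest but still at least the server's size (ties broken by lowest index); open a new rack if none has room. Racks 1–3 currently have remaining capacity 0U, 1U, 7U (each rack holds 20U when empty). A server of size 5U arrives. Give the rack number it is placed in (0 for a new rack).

3

Racks with room: rack 3 (7U).
Tightest fit is rack 3 with 7U free.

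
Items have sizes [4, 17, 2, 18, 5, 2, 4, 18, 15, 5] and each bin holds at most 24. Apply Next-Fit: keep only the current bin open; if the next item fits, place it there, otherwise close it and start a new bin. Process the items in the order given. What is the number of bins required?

4

bin 1: place 4, 20 left
bin 1: place 17, 3 left
bin 1: place 2, 1 left
bin 2: place 18, 6 left
bin 2: place 5, 1 left
bin 3: place 2, 22 left
bin 3: place 4, 18 left
bin 3: place 18, 0 left
bin 4: place 15, 9 left
bin 4: place 5, 4 left
Final bins: [4,17,2] [18,5] [2,4,18] [15,5].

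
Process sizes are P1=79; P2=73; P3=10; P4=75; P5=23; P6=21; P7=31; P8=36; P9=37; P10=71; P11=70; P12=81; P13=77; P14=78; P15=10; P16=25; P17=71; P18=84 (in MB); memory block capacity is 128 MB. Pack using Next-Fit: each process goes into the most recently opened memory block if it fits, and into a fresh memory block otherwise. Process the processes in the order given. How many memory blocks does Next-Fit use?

11

P1 (79 MB) → memory block 1 (remaining 49 MB)
P2 (73 MB) → memory block 2 (remaining 55 MB)
P3 (10 MB) → memory block 2 (remaining 45 MB)
P4 (75 MB) → memory block 3 (remaining 53 MB)
P5 (23 MB) → memory block 3 (remaining 30 MB)
P6 (21 MB) → memory block 3 (remaining 9 MB)
P7 (31 MB) → memory block 4 (remaining 97 MB)
P8 (36 MB) → memory block 4 (remaining 61 MB)
P9 (37 MB) → memory block 4 (remaining 24 MB)
P10 (71 MB) → memory block 5 (remaining 57 MB)
P11 (70 MB) → memory block 6 (remaining 58 MB)
P12 (81 MB) → memory block 7 (remaining 47 MB)
P13 (77 MB) → memory block 8 (remaining 51 MB)
P14 (78 MB) → memory block 9 (remaining 50 MB)
P15 (10 MB) → memory block 9 (remaining 40 MB)
P16 (25 MB) → memory block 9 (remaining 15 MB)
P17 (71 MB) → memory block 10 (remaining 57 MB)
P18 (84 MB) → memory block 11 (remaining 44 MB)
Final memory blocks: [79] [73,10] [75,23,21] [31,36,37] [71] [70] [81] [77] [78,10,25] [71] [84].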